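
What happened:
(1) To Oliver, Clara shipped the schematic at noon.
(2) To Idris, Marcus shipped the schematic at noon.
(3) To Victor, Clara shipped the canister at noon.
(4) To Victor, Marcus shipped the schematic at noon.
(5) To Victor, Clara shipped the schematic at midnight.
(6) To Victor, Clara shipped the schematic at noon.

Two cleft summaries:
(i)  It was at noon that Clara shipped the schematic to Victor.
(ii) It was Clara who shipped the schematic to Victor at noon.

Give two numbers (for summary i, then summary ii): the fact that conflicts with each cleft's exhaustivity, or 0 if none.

Summary (i) focuses "at noon" (the setting); background Clara as agent and the schematic as thing and Victor as recipient. Fact (5) matches that background with setting = at midnight — refutes (i).
Summary (ii) focuses "Clara" (the agent); background the schematic as thing and Victor as recipient and at noon as setting. Fact (4) matches that background with agent = Marcus — refutes (ii).

5, 4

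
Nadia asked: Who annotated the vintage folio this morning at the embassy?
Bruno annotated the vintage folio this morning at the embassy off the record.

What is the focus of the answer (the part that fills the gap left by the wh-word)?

Bruno

The wh-word "who" asks about the subject (agent).
In the answer, "the vintage folio", "this morning" and "at the embassy" are given — repeated from the question.
"off the record" is also new, but it specifies the manner, which is not what the question asks about — so it is not the focus.
The constituent filling the subject (agent) gap is "Bruno"; that is the focus.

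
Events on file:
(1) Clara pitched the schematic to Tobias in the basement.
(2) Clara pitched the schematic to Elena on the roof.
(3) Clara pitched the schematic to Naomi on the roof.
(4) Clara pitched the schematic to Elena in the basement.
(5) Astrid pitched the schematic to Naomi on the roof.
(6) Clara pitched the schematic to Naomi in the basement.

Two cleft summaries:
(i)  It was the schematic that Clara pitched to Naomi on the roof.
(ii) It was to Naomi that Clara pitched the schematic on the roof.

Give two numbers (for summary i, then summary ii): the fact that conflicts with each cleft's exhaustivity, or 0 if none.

0, 2

(i): focus "the schematic". No fact shares same agent, recipient, setting (Clara / Naomi / on the roof) with a different thing. 0.
(ii): focus "Naomi". Looking for same agent, thing, setting (Clara / the schematic / on the roof) with some other recipient — fact (2) has Elena there. Refuted.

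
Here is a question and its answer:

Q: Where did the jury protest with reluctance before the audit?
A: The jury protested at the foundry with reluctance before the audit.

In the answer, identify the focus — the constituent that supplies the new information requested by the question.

The wh-word "where" asks about the location.
In the answer, "the jury", "before the audit" and "with reluctance" are given — repeated from the question.
The constituent filling the location gap is "at the foundry"; that is the focus and would carry nuclear stress.

at the foundry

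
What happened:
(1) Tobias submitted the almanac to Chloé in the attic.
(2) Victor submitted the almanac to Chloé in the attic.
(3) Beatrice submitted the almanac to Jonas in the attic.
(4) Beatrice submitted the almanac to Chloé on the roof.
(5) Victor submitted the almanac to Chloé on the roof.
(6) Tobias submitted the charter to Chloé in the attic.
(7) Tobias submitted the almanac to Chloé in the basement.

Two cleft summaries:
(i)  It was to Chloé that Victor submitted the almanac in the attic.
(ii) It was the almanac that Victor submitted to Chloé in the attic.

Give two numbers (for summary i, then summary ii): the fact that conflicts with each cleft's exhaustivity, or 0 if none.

0, 0

Summary (i) focuses "Chloé" (the recipient); background agent = Victor, thing = the almanac, setting = in the attic. No fact matches that background with a different recipient, so 0.
Summary (ii) focuses "the almanac" (the thing); background agent = Victor, recipient = Chloé, setting = in the attic. No fact matches that background with a different thing, so 0.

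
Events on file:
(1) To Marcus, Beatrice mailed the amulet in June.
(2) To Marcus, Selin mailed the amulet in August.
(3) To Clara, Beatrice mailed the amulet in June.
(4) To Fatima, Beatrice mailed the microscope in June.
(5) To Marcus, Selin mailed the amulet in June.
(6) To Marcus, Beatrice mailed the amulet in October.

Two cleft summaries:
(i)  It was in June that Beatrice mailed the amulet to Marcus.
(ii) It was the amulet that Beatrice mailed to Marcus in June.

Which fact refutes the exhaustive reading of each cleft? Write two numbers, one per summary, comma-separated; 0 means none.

Summary (i) focuses "in June" (the setting); background same agent, thing, recipient (Beatrice / the amulet / Marcus). Fact (6) matches that background with setting = in October — refutes (i).
Summary (ii) focuses "the amulet" (the thing); background same agent, recipient, setting (Beatrice / Marcus / in June). No fact matches that background with a different thing, so 0.

6, 0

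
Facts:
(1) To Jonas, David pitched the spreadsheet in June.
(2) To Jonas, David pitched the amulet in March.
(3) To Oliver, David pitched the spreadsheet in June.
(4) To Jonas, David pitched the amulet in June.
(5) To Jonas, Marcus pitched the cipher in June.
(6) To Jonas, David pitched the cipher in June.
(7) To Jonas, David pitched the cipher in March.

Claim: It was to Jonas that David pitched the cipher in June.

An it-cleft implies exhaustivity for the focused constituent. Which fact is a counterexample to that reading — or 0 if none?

0

Focus of the cleft: "Jonas" (the recipient). Presupposed background: same agent, thing, setting (David / the cipher / in June).
The exhaustive reading says no other recipient fits that background.
No listed fact matches the background with a different recipient. Exhaustivity holds.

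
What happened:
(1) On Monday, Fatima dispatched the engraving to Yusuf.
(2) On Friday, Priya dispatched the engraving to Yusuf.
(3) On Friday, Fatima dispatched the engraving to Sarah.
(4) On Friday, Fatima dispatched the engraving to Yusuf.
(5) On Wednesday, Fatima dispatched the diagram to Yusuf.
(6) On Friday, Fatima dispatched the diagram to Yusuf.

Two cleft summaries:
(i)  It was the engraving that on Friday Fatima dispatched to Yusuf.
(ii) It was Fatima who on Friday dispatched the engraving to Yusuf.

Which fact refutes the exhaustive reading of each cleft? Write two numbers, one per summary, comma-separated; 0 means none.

6, 2

(i): focus "the engraving". Looking for same agent, recipient, setting (Fatima / Yusuf / on Friday) with some other thing — fact (6) has the diagram there. Refuted.
(ii): focus "Fatima". Looking for same thing, recipient, setting (the engraving / Yusuf / on Friday) with some other agent — fact (2) has Priya there. Refuted.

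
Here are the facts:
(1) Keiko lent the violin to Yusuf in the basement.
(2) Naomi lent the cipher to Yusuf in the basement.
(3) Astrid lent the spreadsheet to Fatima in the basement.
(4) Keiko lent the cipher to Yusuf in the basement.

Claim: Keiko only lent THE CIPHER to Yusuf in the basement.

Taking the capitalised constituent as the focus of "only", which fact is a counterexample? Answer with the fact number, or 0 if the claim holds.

Focus (in capitals) is "the cipher" — the thing. "Only" excludes alternative things while holding fixed agent = Keiko, recipient = Yusuf, setting = in the basement.
Fact (1) shares the background but differs in thing (the violin) — a counterexample.

1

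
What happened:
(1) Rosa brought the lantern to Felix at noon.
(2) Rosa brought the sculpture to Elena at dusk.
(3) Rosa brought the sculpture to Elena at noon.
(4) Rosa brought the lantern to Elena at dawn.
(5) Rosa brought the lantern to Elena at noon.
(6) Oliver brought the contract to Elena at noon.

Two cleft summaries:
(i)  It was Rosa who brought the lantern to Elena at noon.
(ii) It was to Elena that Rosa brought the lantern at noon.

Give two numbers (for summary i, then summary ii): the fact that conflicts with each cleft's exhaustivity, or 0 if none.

0, 1

(i): focus "Rosa". No fact shares the lantern as thing and Elena as recipient and at noon as setting with a different agent. 0.
(ii): focus "Elena". Looking for Rosa as agent and the lantern as thing and at noon as setting with some other recipient — fact (1) has Felix there. Refuted.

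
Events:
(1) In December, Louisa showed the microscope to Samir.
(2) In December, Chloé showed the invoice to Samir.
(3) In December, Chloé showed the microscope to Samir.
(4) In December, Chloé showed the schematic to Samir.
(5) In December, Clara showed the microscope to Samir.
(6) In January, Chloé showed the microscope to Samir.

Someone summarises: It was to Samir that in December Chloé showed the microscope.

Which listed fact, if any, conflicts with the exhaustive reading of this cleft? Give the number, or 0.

0

Focus of the cleft: "Samir" (the recipient). Presupposed background: Chloé as agent and the microscope as thing and in December as setting.
The exhaustive reading says no other recipient fits that background.
Every other fact differs from the presupposition on some backgrounded slot, so none challenges the exhaustivity.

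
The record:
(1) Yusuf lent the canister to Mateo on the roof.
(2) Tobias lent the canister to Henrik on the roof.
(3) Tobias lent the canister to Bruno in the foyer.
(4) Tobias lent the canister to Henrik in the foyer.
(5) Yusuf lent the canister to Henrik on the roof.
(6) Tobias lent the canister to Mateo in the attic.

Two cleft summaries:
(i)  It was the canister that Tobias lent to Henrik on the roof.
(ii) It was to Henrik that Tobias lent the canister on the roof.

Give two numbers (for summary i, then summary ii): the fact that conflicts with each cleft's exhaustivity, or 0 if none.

(i): focus "the canister". No fact shares same agent, recipient, setting (Tobias / Henrik / on the roof) with a different thing. 0.
(ii): focus "Henrik". No fact shares same agent, thing, setting (Tobias / the canister / on the roof) with a different recipient. 0.

0, 0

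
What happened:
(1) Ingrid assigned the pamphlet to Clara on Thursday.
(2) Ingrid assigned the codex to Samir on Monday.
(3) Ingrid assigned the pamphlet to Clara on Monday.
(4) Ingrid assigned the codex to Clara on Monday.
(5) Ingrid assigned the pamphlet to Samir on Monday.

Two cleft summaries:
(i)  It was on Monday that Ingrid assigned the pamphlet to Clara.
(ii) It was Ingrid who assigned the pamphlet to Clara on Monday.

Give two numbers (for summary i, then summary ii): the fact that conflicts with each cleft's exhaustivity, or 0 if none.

Summary (i) focuses "on Monday" (the setting); background agent = Ingrid, thing = the pamphlet, recipient = Clara. Fact (1) matches that background with setting = on Thursday — refutes (i).
Summary (ii) focuses "Ingrid" (the agent); background thing = the pamphlet, recipient = Clara, setting = on Monday. No fact matches that background with a different agent, so 0.

1, 0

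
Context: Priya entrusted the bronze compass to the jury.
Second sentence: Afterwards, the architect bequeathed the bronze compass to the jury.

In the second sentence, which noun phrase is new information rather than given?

the architect

"the bronze compass" and "the jury" in the second sentence are given — already mentioned in the context.
"the architect" has no antecedent in the context; it is discourse-new.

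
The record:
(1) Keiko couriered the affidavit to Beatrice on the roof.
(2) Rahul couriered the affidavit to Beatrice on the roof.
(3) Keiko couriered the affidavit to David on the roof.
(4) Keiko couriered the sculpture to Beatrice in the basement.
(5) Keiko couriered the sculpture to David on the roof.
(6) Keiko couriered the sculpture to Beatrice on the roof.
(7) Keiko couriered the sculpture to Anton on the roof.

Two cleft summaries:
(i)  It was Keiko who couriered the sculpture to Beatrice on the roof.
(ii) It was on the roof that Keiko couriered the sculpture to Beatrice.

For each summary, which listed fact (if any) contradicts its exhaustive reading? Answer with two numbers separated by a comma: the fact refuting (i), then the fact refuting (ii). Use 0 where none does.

Summary (i) focuses "Keiko" (the agent); background thing = the sculpture, recipient = Beatrice, setting = on the roof. No fact matches that background with a different agent, so 0.
Summary (ii) focuses "on the roof" (the setting); background agent = Keiko, thing = the sculpture, recipient = Beatrice. Fact (4) matches that background with setting = in the basement — refutes (ii).

0, 4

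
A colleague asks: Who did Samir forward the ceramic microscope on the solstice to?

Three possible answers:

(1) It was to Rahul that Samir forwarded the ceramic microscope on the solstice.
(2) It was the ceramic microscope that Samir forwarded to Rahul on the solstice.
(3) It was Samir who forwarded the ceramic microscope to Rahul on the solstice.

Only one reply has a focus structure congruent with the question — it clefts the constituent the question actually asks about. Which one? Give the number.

The question word "who" targets the recipient.
Option (1) clefts "to Rahul" — that matches what the question asks about.
Option (2) clefts "the ceramic microscope" — the direct object, not what was asked.
Option (3) clefts "Samir" — the subject (agent), not what was asked.
So the congruent reply is (1).

1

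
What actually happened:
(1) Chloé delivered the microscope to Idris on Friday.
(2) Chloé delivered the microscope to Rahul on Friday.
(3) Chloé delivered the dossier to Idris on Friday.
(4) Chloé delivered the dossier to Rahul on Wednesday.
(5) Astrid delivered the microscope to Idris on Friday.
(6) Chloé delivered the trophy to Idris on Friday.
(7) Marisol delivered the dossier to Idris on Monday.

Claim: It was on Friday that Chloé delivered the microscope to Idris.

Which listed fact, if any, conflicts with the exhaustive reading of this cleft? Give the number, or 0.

The cleft puts "on Friday" in focus and presupposes the open proposition with Chloé as agent and the microscope as thing and Idris as recipient.
Exhaustivity: on Friday is the only setting satisfying that background.
No listed fact matches the background with a different setting. Exhaustivity holds.

0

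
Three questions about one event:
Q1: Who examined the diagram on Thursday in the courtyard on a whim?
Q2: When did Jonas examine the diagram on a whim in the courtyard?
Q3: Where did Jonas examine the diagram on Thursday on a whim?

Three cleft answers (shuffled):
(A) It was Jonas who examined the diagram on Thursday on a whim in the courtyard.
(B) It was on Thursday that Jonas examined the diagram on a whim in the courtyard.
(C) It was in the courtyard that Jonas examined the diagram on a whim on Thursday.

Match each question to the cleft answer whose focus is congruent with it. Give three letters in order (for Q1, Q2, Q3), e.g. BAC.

ABC

Q1 asks about the subject (agent); cleft (A) focuses "Jonas", which is the subject (agent) — so Q1 → A.
Q2 asks about the time; cleft (B) focuses "on Thursday", which is the time — so Q2 → B.
Q3 asks about the location; cleft (C) focuses "in the courtyard", which is the location — so Q3 → C.
Mapping: Q1→A, Q2→B, Q3→C.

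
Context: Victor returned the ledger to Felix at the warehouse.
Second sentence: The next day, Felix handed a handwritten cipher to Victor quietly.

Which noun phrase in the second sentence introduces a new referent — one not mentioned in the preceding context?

a handwritten cipher

"Felix" and "Victor" in the second sentence are given — already mentioned in the context.
"a handwritten cipher" has no antecedent in the context; it is discourse-new (the indefinite article also signals a new referent).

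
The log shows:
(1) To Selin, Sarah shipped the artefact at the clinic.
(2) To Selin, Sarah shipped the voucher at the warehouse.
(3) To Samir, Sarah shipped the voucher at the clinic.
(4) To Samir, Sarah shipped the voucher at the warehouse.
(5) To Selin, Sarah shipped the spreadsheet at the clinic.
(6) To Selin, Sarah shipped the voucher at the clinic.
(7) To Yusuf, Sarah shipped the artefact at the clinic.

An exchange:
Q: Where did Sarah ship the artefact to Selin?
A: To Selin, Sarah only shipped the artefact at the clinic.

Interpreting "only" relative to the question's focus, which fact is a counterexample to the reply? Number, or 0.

0

Answering "Where did ...?" puts focus on the setting — here, "at the clinic".
"Only" then excludes alternative settings while the background — Sarah as agent and the artefact as thing and Selin as recipient — is held fixed.
No fact keeps Sarah as agent and the artefact as thing and Selin as recipient while changing the setting; every other fact differs on something backgrounded. The reply stands.
(Fact (7) would refute a reading with focus on the recipient — but that is not what the question asks.)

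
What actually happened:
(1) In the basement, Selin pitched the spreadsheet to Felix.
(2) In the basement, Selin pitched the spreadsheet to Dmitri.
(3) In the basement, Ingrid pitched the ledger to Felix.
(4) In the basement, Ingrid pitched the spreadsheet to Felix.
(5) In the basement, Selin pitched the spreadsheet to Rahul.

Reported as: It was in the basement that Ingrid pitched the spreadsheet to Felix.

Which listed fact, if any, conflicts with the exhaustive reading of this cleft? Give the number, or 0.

0

Focus of the cleft: "in the basement" (the setting). Presupposed background: agent = Ingrid, thing = the spreadsheet, recipient = Felix.
The exhaustive reading says no other setting fits that background.
No listed fact matches the background with a different setting. Exhaustivity holds.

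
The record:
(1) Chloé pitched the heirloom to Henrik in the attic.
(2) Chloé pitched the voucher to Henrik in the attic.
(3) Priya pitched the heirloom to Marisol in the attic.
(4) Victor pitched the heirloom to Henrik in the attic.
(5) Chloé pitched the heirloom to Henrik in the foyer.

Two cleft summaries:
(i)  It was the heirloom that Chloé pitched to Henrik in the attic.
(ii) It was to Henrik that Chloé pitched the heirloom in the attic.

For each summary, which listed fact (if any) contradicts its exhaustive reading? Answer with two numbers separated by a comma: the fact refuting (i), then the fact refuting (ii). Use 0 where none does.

(i): focus "the heirloom". Looking for Chloé as agent and Henrik as recipient and in the attic as setting with some other thing — fact (2) has the voucher there. Refuted.
(ii): focus "Henrik". No fact shares Chloé as agent and the heirloom as thing and in the attic as setting with a different recipient. 0.

2, 0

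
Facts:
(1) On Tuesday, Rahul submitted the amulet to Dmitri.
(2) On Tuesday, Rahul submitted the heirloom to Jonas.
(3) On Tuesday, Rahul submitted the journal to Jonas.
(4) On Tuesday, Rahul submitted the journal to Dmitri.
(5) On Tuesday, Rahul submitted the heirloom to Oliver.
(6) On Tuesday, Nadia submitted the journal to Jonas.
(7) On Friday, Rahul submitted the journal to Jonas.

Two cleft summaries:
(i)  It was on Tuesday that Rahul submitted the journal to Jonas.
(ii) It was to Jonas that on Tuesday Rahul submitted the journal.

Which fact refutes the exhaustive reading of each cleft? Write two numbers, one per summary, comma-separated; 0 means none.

(i): focus "on Tuesday". Looking for agent = Rahul, thing = the journal, recipient = Jonas with some other setting — fact (7) has on Friday there. Refuted.
(ii): focus "Jonas". Looking for agent = Rahul, thing = the journal, setting = on Tuesday with some other recipient — fact (4) has Dmitri there. Refuted.

7, 4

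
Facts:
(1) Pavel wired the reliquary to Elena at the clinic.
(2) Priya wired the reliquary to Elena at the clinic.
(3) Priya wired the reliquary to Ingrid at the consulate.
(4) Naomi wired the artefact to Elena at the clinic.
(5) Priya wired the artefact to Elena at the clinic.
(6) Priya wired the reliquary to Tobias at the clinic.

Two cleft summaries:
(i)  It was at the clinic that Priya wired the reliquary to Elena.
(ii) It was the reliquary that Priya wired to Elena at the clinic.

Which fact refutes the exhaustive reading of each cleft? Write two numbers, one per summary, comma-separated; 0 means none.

Summary (i) focuses "at the clinic" (the setting); background agent = Priya, thing = the reliquary, recipient = Elena. No fact matches that background with a different setting, so 0.
Summary (ii) focuses "the reliquary" (the thing); background agent = Priya, recipient = Elena, setting = at the clinic. Fact (5) matches that background with thing = the artefact — refutes (ii).

0, 5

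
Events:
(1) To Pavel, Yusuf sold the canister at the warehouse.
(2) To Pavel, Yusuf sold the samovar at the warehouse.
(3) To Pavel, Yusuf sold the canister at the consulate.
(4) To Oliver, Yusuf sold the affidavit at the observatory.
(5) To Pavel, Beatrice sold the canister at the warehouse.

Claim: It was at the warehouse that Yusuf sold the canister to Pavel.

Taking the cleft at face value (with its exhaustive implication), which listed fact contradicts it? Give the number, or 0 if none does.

The cleft puts "at the warehouse" in focus and presupposes the open proposition with same agent, thing, recipient (Yusuf / the canister / Pavel).
The exhaustive reading says no other setting fits that background.
But fact (3) also has same agent, thing, recipient (Yusuf / the canister / Pavel), with setting = at the consulate — so the exhaustive reading fails.

3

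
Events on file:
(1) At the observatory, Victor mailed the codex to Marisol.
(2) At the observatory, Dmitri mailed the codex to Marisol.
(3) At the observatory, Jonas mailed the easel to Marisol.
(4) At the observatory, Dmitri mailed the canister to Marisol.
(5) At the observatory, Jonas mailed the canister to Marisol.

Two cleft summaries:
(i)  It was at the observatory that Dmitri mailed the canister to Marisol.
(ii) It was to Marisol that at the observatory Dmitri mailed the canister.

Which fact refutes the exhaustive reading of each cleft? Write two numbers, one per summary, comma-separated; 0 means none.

0, 0

Summary (i) focuses "at the observatory" (the setting); background agent = Dmitri, thing = the canister, recipient = Marisol. No fact matches that background with a different setting, so 0.
Summary (ii) focuses "Marisol" (the recipient); background agent = Dmitri, thing = the canister, setting = at the observatory. No fact matches that background with a different recipient, so 0.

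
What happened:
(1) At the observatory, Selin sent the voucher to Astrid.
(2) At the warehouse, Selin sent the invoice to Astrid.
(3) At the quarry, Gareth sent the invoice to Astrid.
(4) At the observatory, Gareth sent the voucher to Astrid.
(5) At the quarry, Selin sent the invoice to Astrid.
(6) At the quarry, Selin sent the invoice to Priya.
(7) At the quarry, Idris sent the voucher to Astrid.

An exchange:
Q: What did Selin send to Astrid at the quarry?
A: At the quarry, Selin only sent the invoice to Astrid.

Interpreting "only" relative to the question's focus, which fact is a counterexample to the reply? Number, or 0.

0

Answering "What did ...?" puts focus on the thing — here, "the invoice".
"Only" then excludes alternative things while the background — Selin as agent and Astrid as recipient and at the quarry as setting — is held fixed.
No fact keeps Selin as agent and Astrid as recipient and at the quarry as setting while changing the thing; every other fact differs on something backgrounded. The reply stands.
(Fact (6) would refute a reading with focus on the recipient — but that is not what the question asks.)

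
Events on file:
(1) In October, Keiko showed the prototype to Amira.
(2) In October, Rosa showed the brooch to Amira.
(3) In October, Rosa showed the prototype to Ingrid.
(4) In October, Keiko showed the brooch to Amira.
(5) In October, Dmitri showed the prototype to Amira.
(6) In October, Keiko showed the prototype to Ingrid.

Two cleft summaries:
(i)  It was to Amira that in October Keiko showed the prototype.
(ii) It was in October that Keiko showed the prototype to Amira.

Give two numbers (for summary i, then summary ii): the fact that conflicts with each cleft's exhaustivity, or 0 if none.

6, 0

Summary (i) focuses "Amira" (the recipient); background same agent, thing, setting (Keiko / the prototype / in October). Fact (6) matches that background with recipient = Ingrid — refutes (i).
Summary (ii) focuses "in October" (the setting); background same agent, thing, recipient (Keiko / the prototype / Amira). No fact matches that background with a different setting, so 0.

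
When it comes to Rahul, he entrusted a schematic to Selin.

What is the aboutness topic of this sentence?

The construction explicitly marks "Rahul" as what the sentence is about — the topic.
The remainder of the clause is the comment (what is said about the topic).

Rahul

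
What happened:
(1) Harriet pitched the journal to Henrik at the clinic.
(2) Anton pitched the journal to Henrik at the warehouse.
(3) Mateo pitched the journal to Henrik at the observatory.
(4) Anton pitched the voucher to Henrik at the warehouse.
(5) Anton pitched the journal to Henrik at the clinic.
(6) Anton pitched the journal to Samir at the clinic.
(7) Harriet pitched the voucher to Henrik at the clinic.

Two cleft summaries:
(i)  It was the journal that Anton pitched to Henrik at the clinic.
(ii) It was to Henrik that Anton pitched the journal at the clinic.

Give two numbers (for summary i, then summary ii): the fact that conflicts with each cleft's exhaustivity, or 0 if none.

0, 6

(i): focus "the journal". No fact shares Anton as agent and Henrik as recipient and at the clinic as setting with a different thing. 0.
(ii): focus "Henrik". Looking for Anton as agent and the journal as thing and at the clinic as setting with some other recipient — fact (6) has Samir there. Refuted.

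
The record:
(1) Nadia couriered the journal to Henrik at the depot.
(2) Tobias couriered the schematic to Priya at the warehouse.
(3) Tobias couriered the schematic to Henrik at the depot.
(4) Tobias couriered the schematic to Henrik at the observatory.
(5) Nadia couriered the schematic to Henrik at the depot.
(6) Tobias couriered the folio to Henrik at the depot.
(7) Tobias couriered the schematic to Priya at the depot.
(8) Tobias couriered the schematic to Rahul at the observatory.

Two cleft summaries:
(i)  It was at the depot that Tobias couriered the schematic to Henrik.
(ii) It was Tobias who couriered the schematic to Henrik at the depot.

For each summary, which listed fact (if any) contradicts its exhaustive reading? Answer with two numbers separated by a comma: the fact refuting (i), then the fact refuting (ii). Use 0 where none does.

4, 5

(i): focus "at the depot". Looking for Tobias as agent and the schematic as thing and Henrik as recipient with some other setting — fact (4) has at the observatory there. Refuted.
(ii): focus "Tobias". Looking for the schematic as thing and Henrik as recipient and at the depot as setting with some other agent — fact (5) has Nadia there. Refuted.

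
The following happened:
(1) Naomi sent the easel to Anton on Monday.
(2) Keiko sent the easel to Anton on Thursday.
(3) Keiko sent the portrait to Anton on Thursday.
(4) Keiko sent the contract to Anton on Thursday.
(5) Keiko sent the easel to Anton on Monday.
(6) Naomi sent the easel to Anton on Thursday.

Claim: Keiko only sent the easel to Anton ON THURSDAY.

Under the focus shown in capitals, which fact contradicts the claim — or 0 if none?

5

Focus (in capitals) is "on Thursday" — the setting. "Only" excludes alternative settings while holding fixed agent = Keiko, thing = the easel, recipient = Anton.
Fact (5) matches on agent = Keiko, thing = the easel, recipient = Anton, but has setting = on Monday instead. That refutes the claim.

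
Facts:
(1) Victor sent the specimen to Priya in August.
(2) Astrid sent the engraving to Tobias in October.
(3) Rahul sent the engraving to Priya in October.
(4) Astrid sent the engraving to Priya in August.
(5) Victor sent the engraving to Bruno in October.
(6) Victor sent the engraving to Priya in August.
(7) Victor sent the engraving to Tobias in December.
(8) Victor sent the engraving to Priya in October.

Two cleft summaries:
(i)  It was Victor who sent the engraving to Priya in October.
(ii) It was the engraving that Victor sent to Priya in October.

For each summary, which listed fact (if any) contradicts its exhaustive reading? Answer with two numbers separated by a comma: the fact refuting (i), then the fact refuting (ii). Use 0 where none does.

Summary (i) focuses "Victor" (the agent); background same thing, recipient, setting (the engraving / Priya / in October). Fact (3) matches that background with agent = Rahul — refutes (i).
Summary (ii) focuses "the engraving" (the thing); background same agent, recipient, setting (Victor / Priya / in October). No fact matches that background with a different thing, so 0.

3, 0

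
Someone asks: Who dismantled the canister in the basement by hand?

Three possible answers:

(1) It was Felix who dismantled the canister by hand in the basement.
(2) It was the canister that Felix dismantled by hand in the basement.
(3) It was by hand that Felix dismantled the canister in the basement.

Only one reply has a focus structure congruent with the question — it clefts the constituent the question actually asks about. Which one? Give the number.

The question word "who" targets the subject (agent).
Option (1) clefts "Felix" — that matches what the question asks about.
Option (2) clefts "the canister" — the direct object, not what was asked.
Option (3) clefts "by hand" — the manner, not what was asked.
So the congruent reply is (1).

1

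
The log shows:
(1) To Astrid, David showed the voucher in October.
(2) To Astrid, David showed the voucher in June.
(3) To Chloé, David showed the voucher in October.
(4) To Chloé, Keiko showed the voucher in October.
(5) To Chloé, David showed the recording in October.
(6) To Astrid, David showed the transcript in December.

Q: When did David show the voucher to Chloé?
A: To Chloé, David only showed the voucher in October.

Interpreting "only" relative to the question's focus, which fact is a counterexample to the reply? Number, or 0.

Answering "When did ...?" puts focus on the setting — here, "in October".
So "only" ranges over settings; the rest (David as agent and the voucher as thing and Chloé as recipient) is presupposed.
No fact keeps David as agent and the voucher as thing and Chloé as recipient while changing the setting; every other fact differs on something backgrounded. The reply stands.
(Fact (1) would refute a reading with focus on the recipient — but that is not what the question asks.)

0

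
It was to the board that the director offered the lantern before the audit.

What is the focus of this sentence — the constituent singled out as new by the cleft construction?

In an it-cleft "It was X that/who ...", the clefted constituent X is the focus; the that/who-clause expresses the presupposed open proposition.
Here the focus is "to the board". The backgrounded (presupposed) material includes "the director", "the lantern" and "before the audit".

to the board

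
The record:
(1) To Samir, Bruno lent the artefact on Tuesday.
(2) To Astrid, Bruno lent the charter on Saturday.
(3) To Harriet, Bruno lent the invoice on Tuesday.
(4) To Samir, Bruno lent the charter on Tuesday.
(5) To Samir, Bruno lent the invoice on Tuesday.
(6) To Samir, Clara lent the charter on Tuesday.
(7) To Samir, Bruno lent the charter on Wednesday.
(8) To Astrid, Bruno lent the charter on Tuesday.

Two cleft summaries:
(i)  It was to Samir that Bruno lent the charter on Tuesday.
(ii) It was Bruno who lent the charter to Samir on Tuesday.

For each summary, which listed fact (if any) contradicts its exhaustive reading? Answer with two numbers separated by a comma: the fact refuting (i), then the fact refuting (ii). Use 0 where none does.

Summary (i) focuses "Samir" (the recipient); background same agent, thing, setting (Bruno / the charter / on Tuesday). Fact (8) matches that background with recipient = Astrid — refutes (i).
Summary (ii) focuses "Bruno" (the agent); background same thing, recipient, setting (the charter / Samir / on Tuesday). Fact (6) matches that background with agent = Clara — refutes (ii).

8, 6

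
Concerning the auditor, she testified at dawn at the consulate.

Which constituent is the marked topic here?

The construction explicitly marks "the auditor" as what the sentence is about — the topic.
The remainder of the clause is the comment (what is said about the topic).

the auditor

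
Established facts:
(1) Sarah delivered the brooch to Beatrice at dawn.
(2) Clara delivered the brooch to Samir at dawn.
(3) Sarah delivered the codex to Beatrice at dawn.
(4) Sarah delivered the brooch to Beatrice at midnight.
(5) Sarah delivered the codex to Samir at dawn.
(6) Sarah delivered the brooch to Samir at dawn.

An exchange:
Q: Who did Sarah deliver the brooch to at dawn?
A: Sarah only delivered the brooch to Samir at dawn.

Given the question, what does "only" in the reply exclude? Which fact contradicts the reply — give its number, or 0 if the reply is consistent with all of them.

The question "Who did ... to ...?" targets the recipient, so in the reply the focus falls on "Samir".
"Only" then excludes alternative recipients while the background — agent = Sarah, thing = the brooch, setting = at dawn — is held fixed.
Fact (1) keeps agent = Sarah, thing = the brooch, setting = at dawn but has recipient = Beatrice; that refutes the reply.
(Fact (5) would refute a reading with focus on the thing — but that is not what the question asks.)

1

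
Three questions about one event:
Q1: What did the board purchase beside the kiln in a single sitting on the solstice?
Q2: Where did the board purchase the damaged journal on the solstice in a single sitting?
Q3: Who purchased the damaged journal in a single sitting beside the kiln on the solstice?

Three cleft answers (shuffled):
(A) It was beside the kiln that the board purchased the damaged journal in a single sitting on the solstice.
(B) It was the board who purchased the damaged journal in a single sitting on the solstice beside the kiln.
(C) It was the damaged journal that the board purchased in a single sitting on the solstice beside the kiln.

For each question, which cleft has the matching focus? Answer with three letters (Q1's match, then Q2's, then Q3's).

Q1 asks about the direct object; cleft (C) focuses "the damaged journal", which is the direct object — so Q1 → C.
Q2 asks about the location; cleft (A) focuses "beside the kiln", which is the location — so Q2 → A.
Q3 asks about the subject (agent); cleft (B) focuses "the board", which is the subject (agent) — so Q3 → B.
Mapping: Q1→C, Q2→A, Q3→B.

CAB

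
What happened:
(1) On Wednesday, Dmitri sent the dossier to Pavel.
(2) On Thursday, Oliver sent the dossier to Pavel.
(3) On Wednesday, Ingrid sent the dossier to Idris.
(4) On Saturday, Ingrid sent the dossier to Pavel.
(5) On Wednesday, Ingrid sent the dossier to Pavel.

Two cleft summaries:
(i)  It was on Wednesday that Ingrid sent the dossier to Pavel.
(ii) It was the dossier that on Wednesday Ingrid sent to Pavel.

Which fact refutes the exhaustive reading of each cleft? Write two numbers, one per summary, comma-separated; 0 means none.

4, 0

(i): focus "on Wednesday". Looking for Ingrid as agent and the dossier as thing and Pavel as recipient with some other setting — fact (4) has on Saturday there. Refuted.
(ii): focus "the dossier". No fact shares Ingrid as agent and Pavel as recipient and on Wednesday as setting with a different thing. 0.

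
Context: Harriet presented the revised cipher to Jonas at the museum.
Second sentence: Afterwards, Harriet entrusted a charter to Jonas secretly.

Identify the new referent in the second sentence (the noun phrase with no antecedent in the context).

a charter

"Harriet" and "Jonas" in the second sentence are given — already mentioned in the context.
"a charter" has no antecedent in the context; it is discourse-new (the indefinite article also signals a new referent).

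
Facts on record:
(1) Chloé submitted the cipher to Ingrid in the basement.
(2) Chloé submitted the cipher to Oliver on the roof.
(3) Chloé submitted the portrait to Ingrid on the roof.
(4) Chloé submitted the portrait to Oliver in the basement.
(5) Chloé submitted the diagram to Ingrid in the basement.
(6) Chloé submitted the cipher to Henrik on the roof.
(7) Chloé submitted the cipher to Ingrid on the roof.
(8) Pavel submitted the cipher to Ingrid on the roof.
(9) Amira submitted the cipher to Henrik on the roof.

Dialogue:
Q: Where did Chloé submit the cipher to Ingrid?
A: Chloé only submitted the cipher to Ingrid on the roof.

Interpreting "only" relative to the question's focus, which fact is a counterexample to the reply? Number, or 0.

The question "Where did ...?" targets the setting, so in the reply the focus falls on "on the roof".
So "only" ranges over settings; the rest (agent = Chloé, thing = the cipher, recipient = Ingrid) is presupposed.
Fact (1) shares the background with a different setting (in the basement) — counterexample.
(Fact (2) would refute a reading with focus on the recipient — but that is not what the question asks.)

1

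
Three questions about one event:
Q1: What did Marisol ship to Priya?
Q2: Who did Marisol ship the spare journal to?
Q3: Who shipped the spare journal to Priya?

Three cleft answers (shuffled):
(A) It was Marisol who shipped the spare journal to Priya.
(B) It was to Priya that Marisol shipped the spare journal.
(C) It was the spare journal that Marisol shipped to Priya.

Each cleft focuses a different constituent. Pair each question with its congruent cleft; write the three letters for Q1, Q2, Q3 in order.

Q1 asks about the direct object; cleft (C) focuses "the spare journal", which is the direct object — so Q1 → C.
Q2 asks about the recipient; cleft (B) focuses "to Priya", which is the recipient — so Q2 → B.
Q3 asks about the subject (agent); cleft (A) focuses "Marisol", which is the subject (agent) — so Q3 → A.
Mapping: Q1→C, Q2→B, Q3→A.

CBA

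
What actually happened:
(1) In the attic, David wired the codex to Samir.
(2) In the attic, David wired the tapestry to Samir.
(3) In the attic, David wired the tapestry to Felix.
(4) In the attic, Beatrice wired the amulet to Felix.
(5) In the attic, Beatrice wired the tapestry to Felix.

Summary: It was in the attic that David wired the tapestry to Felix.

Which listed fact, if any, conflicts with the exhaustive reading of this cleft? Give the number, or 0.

The cleft puts "in the attic" in focus and presupposes the open proposition with agent = David, thing = the tapestry, recipient = Felix.
Exhaustivity: in the attic is the only setting satisfying that background.
No listed fact matches the background with a different setting. Exhaustivity holds.

0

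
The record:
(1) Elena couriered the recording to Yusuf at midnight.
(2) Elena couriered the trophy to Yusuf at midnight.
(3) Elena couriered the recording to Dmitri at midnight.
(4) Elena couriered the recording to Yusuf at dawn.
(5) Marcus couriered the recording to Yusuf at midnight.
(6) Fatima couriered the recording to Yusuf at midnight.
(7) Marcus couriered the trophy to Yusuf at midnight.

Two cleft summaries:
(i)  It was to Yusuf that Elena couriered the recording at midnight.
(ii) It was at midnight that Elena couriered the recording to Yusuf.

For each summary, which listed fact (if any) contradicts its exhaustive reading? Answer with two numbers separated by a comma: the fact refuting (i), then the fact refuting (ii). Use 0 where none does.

Summary (i) focuses "Yusuf" (the recipient); background same agent, thing, setting (Elena / the recording / at midnight). Fact (3) matches that background with recipient = Dmitri — refutes (i).
Summary (ii) focuses "at midnight" (the setting); background same agent, thing, recipient (Elena / the recording / Yusuf). Fact (4) matches that background with setting = at dawn — refutes (ii).

3, 4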